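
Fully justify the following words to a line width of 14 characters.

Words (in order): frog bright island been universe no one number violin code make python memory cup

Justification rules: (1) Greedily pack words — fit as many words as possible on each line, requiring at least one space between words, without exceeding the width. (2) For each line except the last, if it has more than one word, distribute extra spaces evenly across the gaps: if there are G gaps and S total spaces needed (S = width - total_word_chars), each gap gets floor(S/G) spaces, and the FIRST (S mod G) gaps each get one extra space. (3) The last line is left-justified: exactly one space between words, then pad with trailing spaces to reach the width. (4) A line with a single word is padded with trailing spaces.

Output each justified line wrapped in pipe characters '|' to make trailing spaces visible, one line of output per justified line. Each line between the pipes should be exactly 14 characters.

Answer: |frog    bright|
|island    been|
|universe    no|
|one     number|
|violin    code|
|make    python|
|memory cup    |

Derivation:
Line 1: ['frog', 'bright'] (min_width=11, slack=3)
Line 2: ['island', 'been'] (min_width=11, slack=3)
Line 3: ['universe', 'no'] (min_width=11, slack=3)
Line 4: ['one', 'number'] (min_width=10, slack=4)
Line 5: ['violin', 'code'] (min_width=11, slack=3)
Line 6: ['make', 'python'] (min_width=11, slack=3)
Line 7: ['memory', 'cup'] (min_width=10, slack=4)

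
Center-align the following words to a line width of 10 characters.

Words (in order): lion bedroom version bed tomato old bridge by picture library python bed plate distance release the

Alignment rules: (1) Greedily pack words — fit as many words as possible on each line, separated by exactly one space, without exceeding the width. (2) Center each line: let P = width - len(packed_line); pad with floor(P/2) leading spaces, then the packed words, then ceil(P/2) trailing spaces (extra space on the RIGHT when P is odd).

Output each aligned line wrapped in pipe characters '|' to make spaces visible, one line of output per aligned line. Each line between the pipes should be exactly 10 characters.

Answer: |   lion   |
| bedroom  |
| version  |
|bed tomato|
|old bridge|
|by picture|
| library  |
|python bed|
|  plate   |
| distance |
| release  |
|   the    |

Derivation:
Line 1: ['lion'] (min_width=4, slack=6)
Line 2: ['bedroom'] (min_width=7, slack=3)
Line 3: ['version'] (min_width=7, slack=3)
Line 4: ['bed', 'tomato'] (min_width=10, slack=0)
Line 5: ['old', 'bridge'] (min_width=10, slack=0)
Line 6: ['by', 'picture'] (min_width=10, slack=0)
Line 7: ['library'] (min_width=7, slack=3)
Line 8: ['python', 'bed'] (min_width=10, slack=0)
Line 9: ['plate'] (min_width=5, slack=5)
Line 10: ['distance'] (min_width=8, slack=2)
Line 11: ['release'] (min_width=7, slack=3)
Line 12: ['the'] (min_width=3, slack=7)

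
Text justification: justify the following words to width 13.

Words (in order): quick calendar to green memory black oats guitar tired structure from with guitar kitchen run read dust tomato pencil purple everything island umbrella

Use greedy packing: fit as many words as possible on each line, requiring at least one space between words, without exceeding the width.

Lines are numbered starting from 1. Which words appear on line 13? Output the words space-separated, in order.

Answer: everything

Derivation:
Line 1: ['quick'] (min_width=5, slack=8)
Line 2: ['calendar', 'to'] (min_width=11, slack=2)
Line 3: ['green', 'memory'] (min_width=12, slack=1)
Line 4: ['black', 'oats'] (min_width=10, slack=3)
Line 5: ['guitar', 'tired'] (min_width=12, slack=1)
Line 6: ['structure'] (min_width=9, slack=4)
Line 7: ['from', 'with'] (min_width=9, slack=4)
Line 8: ['guitar'] (min_width=6, slack=7)
Line 9: ['kitchen', 'run'] (min_width=11, slack=2)
Line 10: ['read', 'dust'] (min_width=9, slack=4)
Line 11: ['tomato', 'pencil'] (min_width=13, slack=0)
Line 12: ['purple'] (min_width=6, slack=7)
Line 13: ['everything'] (min_width=10, slack=3)
Line 14: ['island'] (min_width=6, slack=7)
Line 15: ['umbrella'] (min_width=8, slack=5)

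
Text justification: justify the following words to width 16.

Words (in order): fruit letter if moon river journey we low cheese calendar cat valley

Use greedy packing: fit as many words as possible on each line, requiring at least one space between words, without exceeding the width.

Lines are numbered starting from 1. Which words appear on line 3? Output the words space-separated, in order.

Line 1: ['fruit', 'letter', 'if'] (min_width=15, slack=1)
Line 2: ['moon', 'river'] (min_width=10, slack=6)
Line 3: ['journey', 'we', 'low'] (min_width=14, slack=2)
Line 4: ['cheese', 'calendar'] (min_width=15, slack=1)
Line 5: ['cat', 'valley'] (min_width=10, slack=6)

Answer: journey we low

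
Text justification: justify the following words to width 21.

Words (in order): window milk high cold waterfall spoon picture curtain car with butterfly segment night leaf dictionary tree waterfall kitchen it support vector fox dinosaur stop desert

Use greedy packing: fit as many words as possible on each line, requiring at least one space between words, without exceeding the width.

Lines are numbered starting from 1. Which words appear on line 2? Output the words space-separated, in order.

Line 1: ['window', 'milk', 'high', 'cold'] (min_width=21, slack=0)
Line 2: ['waterfall', 'spoon'] (min_width=15, slack=6)
Line 3: ['picture', 'curtain', 'car'] (min_width=19, slack=2)
Line 4: ['with', 'butterfly'] (min_width=14, slack=7)
Line 5: ['segment', 'night', 'leaf'] (min_width=18, slack=3)
Line 6: ['dictionary', 'tree'] (min_width=15, slack=6)
Line 7: ['waterfall', 'kitchen', 'it'] (min_width=20, slack=1)
Line 8: ['support', 'vector', 'fox'] (min_width=18, slack=3)
Line 9: ['dinosaur', 'stop', 'desert'] (min_width=20, slack=1)

Answer: waterfall spoon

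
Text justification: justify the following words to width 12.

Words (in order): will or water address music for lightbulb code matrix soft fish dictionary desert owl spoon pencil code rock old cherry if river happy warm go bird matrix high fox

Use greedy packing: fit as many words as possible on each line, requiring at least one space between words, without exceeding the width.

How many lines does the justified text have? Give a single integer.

Line 1: ['will', 'or'] (min_width=7, slack=5)
Line 2: ['water'] (min_width=5, slack=7)
Line 3: ['address'] (min_width=7, slack=5)
Line 4: ['music', 'for'] (min_width=9, slack=3)
Line 5: ['lightbulb'] (min_width=9, slack=3)
Line 6: ['code', 'matrix'] (min_width=11, slack=1)
Line 7: ['soft', 'fish'] (min_width=9, slack=3)
Line 8: ['dictionary'] (min_width=10, slack=2)
Line 9: ['desert', 'owl'] (min_width=10, slack=2)
Line 10: ['spoon', 'pencil'] (min_width=12, slack=0)
Line 11: ['code', 'rock'] (min_width=9, slack=3)
Line 12: ['old', 'cherry'] (min_width=10, slack=2)
Line 13: ['if', 'river'] (min_width=8, slack=4)
Line 14: ['happy', 'warm'] (min_width=10, slack=2)
Line 15: ['go', 'bird'] (min_width=7, slack=5)
Line 16: ['matrix', 'high'] (min_width=11, slack=1)
Line 17: ['fox'] (min_width=3, slack=9)
Total lines: 17

Answer: 17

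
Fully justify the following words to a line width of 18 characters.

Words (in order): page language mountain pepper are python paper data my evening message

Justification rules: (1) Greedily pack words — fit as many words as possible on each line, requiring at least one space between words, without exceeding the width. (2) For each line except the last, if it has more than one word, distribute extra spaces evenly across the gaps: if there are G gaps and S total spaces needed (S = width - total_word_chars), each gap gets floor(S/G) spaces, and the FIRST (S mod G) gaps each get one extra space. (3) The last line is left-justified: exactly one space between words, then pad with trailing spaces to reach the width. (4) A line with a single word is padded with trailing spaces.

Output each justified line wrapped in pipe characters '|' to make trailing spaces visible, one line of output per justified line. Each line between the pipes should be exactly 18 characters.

Line 1: ['page', 'language'] (min_width=13, slack=5)
Line 2: ['mountain', 'pepper'] (min_width=15, slack=3)
Line 3: ['are', 'python', 'paper'] (min_width=16, slack=2)
Line 4: ['data', 'my', 'evening'] (min_width=15, slack=3)
Line 5: ['message'] (min_width=7, slack=11)

Answer: |page      language|
|mountain    pepper|
|are  python  paper|
|data   my  evening|
|message           |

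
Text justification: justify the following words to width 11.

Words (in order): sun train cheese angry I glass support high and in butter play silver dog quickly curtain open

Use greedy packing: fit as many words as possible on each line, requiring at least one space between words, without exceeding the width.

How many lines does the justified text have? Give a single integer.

Line 1: ['sun', 'train'] (min_width=9, slack=2)
Line 2: ['cheese'] (min_width=6, slack=5)
Line 3: ['angry', 'I'] (min_width=7, slack=4)
Line 4: ['glass'] (min_width=5, slack=6)
Line 5: ['support'] (min_width=7, slack=4)
Line 6: ['high', 'and', 'in'] (min_width=11, slack=0)
Line 7: ['butter', 'play'] (min_width=11, slack=0)
Line 8: ['silver', 'dog'] (min_width=10, slack=1)
Line 9: ['quickly'] (min_width=7, slack=4)
Line 10: ['curtain'] (min_width=7, slack=4)
Line 11: ['open'] (min_width=4, slack=7)
Total lines: 11

Answer: 11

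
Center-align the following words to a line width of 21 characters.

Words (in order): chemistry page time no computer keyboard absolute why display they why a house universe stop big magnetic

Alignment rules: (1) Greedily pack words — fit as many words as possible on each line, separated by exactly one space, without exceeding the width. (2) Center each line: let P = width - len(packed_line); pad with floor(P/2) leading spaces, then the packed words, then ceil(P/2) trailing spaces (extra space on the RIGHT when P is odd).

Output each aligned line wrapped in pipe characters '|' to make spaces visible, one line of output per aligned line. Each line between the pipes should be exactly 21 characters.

Line 1: ['chemistry', 'page', 'time'] (min_width=19, slack=2)
Line 2: ['no', 'computer', 'keyboard'] (min_width=20, slack=1)
Line 3: ['absolute', 'why', 'display'] (min_width=20, slack=1)
Line 4: ['they', 'why', 'a', 'house'] (min_width=16, slack=5)
Line 5: ['universe', 'stop', 'big'] (min_width=17, slack=4)
Line 6: ['magnetic'] (min_width=8, slack=13)

Answer: | chemistry page time |
|no computer keyboard |
|absolute why display |
|  they why a house   |
|  universe stop big  |
|      magnetic       |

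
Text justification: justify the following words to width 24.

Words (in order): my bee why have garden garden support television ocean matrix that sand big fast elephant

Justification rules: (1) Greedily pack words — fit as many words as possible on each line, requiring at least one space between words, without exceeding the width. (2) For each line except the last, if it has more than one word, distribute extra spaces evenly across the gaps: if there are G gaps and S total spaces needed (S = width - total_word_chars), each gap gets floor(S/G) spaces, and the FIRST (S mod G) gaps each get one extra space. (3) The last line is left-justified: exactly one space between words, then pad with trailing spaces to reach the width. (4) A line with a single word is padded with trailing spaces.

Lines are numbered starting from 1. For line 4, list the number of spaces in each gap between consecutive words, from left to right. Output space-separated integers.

Answer: 3 3 3

Derivation:
Line 1: ['my', 'bee', 'why', 'have', 'garden'] (min_width=22, slack=2)
Line 2: ['garden', 'support'] (min_width=14, slack=10)
Line 3: ['television', 'ocean', 'matrix'] (min_width=23, slack=1)
Line 4: ['that', 'sand', 'big', 'fast'] (min_width=18, slack=6)
Line 5: ['elephant'] (min_width=8, slack=16)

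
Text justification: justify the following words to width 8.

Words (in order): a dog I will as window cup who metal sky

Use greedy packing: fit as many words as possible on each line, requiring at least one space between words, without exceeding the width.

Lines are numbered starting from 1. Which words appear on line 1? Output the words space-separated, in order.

Line 1: ['a', 'dog', 'I'] (min_width=7, slack=1)
Line 2: ['will', 'as'] (min_width=7, slack=1)
Line 3: ['window'] (min_width=6, slack=2)
Line 4: ['cup', 'who'] (min_width=7, slack=1)
Line 5: ['metal'] (min_width=5, slack=3)
Line 6: ['sky'] (min_width=3, slack=5)

Answer: a dog I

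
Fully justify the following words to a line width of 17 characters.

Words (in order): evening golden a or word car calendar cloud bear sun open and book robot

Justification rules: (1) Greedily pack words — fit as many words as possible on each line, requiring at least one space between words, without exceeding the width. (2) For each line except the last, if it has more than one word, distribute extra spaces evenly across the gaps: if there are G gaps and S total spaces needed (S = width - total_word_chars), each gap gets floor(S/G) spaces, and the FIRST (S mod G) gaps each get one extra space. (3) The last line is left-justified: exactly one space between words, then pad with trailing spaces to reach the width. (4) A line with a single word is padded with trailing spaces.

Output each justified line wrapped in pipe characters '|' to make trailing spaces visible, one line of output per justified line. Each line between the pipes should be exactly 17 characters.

Line 1: ['evening', 'golden', 'a'] (min_width=16, slack=1)
Line 2: ['or', 'word', 'car'] (min_width=11, slack=6)
Line 3: ['calendar', 'cloud'] (min_width=14, slack=3)
Line 4: ['bear', 'sun', 'open', 'and'] (min_width=17, slack=0)
Line 5: ['book', 'robot'] (min_width=10, slack=7)

Answer: |evening  golden a|
|or    word    car|
|calendar    cloud|
|bear sun open and|
|book robot       |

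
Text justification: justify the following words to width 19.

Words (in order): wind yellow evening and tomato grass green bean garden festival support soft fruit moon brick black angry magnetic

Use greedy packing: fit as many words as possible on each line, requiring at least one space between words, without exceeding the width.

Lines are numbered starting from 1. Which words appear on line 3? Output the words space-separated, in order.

Answer: green bean garden

Derivation:
Line 1: ['wind', 'yellow', 'evening'] (min_width=19, slack=0)
Line 2: ['and', 'tomato', 'grass'] (min_width=16, slack=3)
Line 3: ['green', 'bean', 'garden'] (min_width=17, slack=2)
Line 4: ['festival', 'support'] (min_width=16, slack=3)
Line 5: ['soft', 'fruit', 'moon'] (min_width=15, slack=4)
Line 6: ['brick', 'black', 'angry'] (min_width=17, slack=2)
Line 7: ['magnetic'] (min_width=8, slack=11)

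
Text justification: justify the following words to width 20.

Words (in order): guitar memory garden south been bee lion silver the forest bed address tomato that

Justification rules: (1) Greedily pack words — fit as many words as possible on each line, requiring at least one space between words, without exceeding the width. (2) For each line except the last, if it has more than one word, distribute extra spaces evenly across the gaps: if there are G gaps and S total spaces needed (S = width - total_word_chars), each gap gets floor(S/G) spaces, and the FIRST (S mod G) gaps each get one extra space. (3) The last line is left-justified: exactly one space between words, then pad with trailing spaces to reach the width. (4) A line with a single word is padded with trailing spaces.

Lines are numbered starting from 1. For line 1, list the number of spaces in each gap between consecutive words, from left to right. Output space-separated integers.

Answer: 1 1

Derivation:
Line 1: ['guitar', 'memory', 'garden'] (min_width=20, slack=0)
Line 2: ['south', 'been', 'bee', 'lion'] (min_width=19, slack=1)
Line 3: ['silver', 'the', 'forest'] (min_width=17, slack=3)
Line 4: ['bed', 'address', 'tomato'] (min_width=18, slack=2)
Line 5: ['that'] (min_width=4, slack=16)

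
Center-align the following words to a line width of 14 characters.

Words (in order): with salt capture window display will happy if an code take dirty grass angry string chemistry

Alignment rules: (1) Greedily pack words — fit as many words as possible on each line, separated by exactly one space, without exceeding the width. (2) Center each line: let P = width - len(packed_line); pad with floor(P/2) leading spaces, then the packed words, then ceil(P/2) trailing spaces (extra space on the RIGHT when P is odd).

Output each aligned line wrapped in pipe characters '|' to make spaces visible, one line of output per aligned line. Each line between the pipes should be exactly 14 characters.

Answer: |  with salt   |
|capture window|
| display will |
| happy if an  |
|  code take   |
| dirty grass  |
| angry string |
|  chemistry   |

Derivation:
Line 1: ['with', 'salt'] (min_width=9, slack=5)
Line 2: ['capture', 'window'] (min_width=14, slack=0)
Line 3: ['display', 'will'] (min_width=12, slack=2)
Line 4: ['happy', 'if', 'an'] (min_width=11, slack=3)
Line 5: ['code', 'take'] (min_width=9, slack=5)
Line 6: ['dirty', 'grass'] (min_width=11, slack=3)
Line 7: ['angry', 'string'] (min_width=12, slack=2)
Line 8: ['chemistry'] (min_width=9, slack=5)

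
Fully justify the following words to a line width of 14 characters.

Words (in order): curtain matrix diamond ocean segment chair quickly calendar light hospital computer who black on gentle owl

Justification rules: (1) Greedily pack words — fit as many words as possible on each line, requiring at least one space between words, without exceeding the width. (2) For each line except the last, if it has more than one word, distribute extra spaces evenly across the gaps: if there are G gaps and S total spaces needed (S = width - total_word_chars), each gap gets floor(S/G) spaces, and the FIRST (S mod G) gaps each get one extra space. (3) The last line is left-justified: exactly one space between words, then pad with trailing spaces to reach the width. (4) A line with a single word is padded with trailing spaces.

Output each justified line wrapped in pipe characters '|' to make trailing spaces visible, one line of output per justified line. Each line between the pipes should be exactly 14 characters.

Line 1: ['curtain', 'matrix'] (min_width=14, slack=0)
Line 2: ['diamond', 'ocean'] (min_width=13, slack=1)
Line 3: ['segment', 'chair'] (min_width=13, slack=1)
Line 4: ['quickly'] (min_width=7, slack=7)
Line 5: ['calendar', 'light'] (min_width=14, slack=0)
Line 6: ['hospital'] (min_width=8, slack=6)
Line 7: ['computer', 'who'] (min_width=12, slack=2)
Line 8: ['black', 'on'] (min_width=8, slack=6)
Line 9: ['gentle', 'owl'] (min_width=10, slack=4)

Answer: |curtain matrix|
|diamond  ocean|
|segment  chair|
|quickly       |
|calendar light|
|hospital      |
|computer   who|
|black       on|
|gentle owl    |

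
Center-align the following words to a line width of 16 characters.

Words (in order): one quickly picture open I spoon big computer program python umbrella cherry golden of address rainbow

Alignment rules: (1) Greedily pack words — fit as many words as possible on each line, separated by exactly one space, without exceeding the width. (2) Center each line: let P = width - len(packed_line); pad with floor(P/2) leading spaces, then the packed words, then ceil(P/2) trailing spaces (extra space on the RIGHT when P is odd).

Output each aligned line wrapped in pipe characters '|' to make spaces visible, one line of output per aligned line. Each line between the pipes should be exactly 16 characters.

Line 1: ['one', 'quickly'] (min_width=11, slack=5)
Line 2: ['picture', 'open', 'I'] (min_width=14, slack=2)
Line 3: ['spoon', 'big'] (min_width=9, slack=7)
Line 4: ['computer', 'program'] (min_width=16, slack=0)
Line 5: ['python', 'umbrella'] (min_width=15, slack=1)
Line 6: ['cherry', 'golden', 'of'] (min_width=16, slack=0)
Line 7: ['address', 'rainbow'] (min_width=15, slack=1)

Answer: |  one quickly   |
| picture open I |
|   spoon big    |
|computer program|
|python umbrella |
|cherry golden of|
|address rainbow |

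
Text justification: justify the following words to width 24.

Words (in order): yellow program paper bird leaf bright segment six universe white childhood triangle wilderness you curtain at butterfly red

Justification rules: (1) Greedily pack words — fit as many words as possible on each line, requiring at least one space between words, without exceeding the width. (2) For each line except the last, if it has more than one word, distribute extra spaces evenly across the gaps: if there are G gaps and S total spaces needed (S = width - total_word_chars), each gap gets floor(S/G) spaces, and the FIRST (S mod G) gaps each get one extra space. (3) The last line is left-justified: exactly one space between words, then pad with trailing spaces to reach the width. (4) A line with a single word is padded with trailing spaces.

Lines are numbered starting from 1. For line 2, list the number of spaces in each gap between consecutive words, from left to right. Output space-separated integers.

Line 1: ['yellow', 'program', 'paper'] (min_width=20, slack=4)
Line 2: ['bird', 'leaf', 'bright', 'segment'] (min_width=24, slack=0)
Line 3: ['six', 'universe', 'white'] (min_width=18, slack=6)
Line 4: ['childhood', 'triangle'] (min_width=18, slack=6)
Line 5: ['wilderness', 'you', 'curtain'] (min_width=22, slack=2)
Line 6: ['at', 'butterfly', 'red'] (min_width=16, slack=8)

Answer: 1 1 1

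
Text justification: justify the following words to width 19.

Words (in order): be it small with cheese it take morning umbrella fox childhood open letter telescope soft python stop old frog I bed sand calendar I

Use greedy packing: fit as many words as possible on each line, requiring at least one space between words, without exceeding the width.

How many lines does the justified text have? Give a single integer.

Line 1: ['be', 'it', 'small', 'with'] (min_width=16, slack=3)
Line 2: ['cheese', 'it', 'take'] (min_width=14, slack=5)
Line 3: ['morning', 'umbrella'] (min_width=16, slack=3)
Line 4: ['fox', 'childhood', 'open'] (min_width=18, slack=1)
Line 5: ['letter', 'telescope'] (min_width=16, slack=3)
Line 6: ['soft', 'python', 'stop'] (min_width=16, slack=3)
Line 7: ['old', 'frog', 'I', 'bed', 'sand'] (min_width=19, slack=0)
Line 8: ['calendar', 'I'] (min_width=10, slack=9)
Total lines: 8

Answer: 8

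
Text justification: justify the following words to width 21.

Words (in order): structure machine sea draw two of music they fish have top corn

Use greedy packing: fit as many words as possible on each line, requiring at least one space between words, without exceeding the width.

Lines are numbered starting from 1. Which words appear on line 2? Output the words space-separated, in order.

Line 1: ['structure', 'machine', 'sea'] (min_width=21, slack=0)
Line 2: ['draw', 'two', 'of', 'music'] (min_width=17, slack=4)
Line 3: ['they', 'fish', 'have', 'top'] (min_width=18, slack=3)
Line 4: ['corn'] (min_width=4, slack=17)

Answer: draw two of music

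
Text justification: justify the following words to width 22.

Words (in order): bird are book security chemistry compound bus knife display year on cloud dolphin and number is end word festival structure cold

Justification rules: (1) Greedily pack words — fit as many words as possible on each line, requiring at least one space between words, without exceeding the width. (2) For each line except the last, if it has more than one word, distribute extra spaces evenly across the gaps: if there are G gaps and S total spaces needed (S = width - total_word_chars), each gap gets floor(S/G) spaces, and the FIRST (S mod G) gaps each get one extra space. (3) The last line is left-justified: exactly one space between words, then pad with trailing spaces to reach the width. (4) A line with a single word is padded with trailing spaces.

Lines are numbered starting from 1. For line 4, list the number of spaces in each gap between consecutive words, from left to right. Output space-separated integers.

Answer: 4 3

Derivation:
Line 1: ['bird', 'are', 'book', 'security'] (min_width=22, slack=0)
Line 2: ['chemistry', 'compound', 'bus'] (min_width=22, slack=0)
Line 3: ['knife', 'display', 'year', 'on'] (min_width=21, slack=1)
Line 4: ['cloud', 'dolphin', 'and'] (min_width=17, slack=5)
Line 5: ['number', 'is', 'end', 'word'] (min_width=18, slack=4)
Line 6: ['festival', 'structure'] (min_width=18, slack=4)
Line 7: ['cold'] (min_width=4, slack=18)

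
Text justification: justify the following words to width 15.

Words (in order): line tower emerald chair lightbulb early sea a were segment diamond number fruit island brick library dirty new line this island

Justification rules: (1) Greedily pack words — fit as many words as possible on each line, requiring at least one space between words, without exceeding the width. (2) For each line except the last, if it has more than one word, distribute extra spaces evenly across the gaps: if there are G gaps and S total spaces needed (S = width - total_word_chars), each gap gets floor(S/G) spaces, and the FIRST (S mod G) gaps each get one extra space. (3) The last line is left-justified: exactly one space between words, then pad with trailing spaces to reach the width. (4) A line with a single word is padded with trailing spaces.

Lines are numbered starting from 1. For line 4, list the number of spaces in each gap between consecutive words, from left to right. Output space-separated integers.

Line 1: ['line', 'tower'] (min_width=10, slack=5)
Line 2: ['emerald', 'chair'] (min_width=13, slack=2)
Line 3: ['lightbulb', 'early'] (min_width=15, slack=0)
Line 4: ['sea', 'a', 'were'] (min_width=10, slack=5)
Line 5: ['segment', 'diamond'] (min_width=15, slack=0)
Line 6: ['number', 'fruit'] (min_width=12, slack=3)
Line 7: ['island', 'brick'] (min_width=12, slack=3)
Line 8: ['library', 'dirty'] (min_width=13, slack=2)
Line 9: ['new', 'line', 'this'] (min_width=13, slack=2)
Line 10: ['island'] (min_width=6, slack=9)

Answer: 4 3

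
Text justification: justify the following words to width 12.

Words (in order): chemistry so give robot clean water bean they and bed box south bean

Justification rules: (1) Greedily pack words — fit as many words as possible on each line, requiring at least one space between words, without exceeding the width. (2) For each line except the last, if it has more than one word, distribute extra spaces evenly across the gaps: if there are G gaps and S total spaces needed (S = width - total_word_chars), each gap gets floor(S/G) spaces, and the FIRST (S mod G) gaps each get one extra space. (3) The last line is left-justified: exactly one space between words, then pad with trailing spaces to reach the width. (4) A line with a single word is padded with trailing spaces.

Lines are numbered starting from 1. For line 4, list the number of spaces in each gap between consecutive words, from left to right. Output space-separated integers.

Answer: 4

Derivation:
Line 1: ['chemistry', 'so'] (min_width=12, slack=0)
Line 2: ['give', 'robot'] (min_width=10, slack=2)
Line 3: ['clean', 'water'] (min_width=11, slack=1)
Line 4: ['bean', 'they'] (min_width=9, slack=3)
Line 5: ['and', 'bed', 'box'] (min_width=11, slack=1)
Line 6: ['south', 'bean'] (min_width=10, slack=2)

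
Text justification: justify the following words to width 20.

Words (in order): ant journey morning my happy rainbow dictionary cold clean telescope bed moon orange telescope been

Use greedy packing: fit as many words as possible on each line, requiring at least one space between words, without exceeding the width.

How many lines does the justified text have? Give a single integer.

Answer: 6

Derivation:
Line 1: ['ant', 'journey', 'morning'] (min_width=19, slack=1)
Line 2: ['my', 'happy', 'rainbow'] (min_width=16, slack=4)
Line 3: ['dictionary', 'cold'] (min_width=15, slack=5)
Line 4: ['clean', 'telescope', 'bed'] (min_width=19, slack=1)
Line 5: ['moon', 'orange'] (min_width=11, slack=9)
Line 6: ['telescope', 'been'] (min_width=14, slack=6)
Total lines: 6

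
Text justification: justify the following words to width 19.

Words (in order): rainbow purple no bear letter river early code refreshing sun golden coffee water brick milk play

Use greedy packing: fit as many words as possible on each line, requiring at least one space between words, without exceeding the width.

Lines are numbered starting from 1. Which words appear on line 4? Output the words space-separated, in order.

Answer: refreshing sun

Derivation:
Line 1: ['rainbow', 'purple', 'no'] (min_width=17, slack=2)
Line 2: ['bear', 'letter', 'river'] (min_width=17, slack=2)
Line 3: ['early', 'code'] (min_width=10, slack=9)
Line 4: ['refreshing', 'sun'] (min_width=14, slack=5)
Line 5: ['golden', 'coffee', 'water'] (min_width=19, slack=0)
Line 6: ['brick', 'milk', 'play'] (min_width=15, slack=4)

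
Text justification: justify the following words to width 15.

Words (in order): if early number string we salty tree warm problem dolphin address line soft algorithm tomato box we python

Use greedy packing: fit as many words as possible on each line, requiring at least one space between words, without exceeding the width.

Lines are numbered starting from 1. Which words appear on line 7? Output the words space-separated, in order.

Line 1: ['if', 'early', 'number'] (min_width=15, slack=0)
Line 2: ['string', 'we', 'salty'] (min_width=15, slack=0)
Line 3: ['tree', 'warm'] (min_width=9, slack=6)
Line 4: ['problem', 'dolphin'] (min_width=15, slack=0)
Line 5: ['address', 'line'] (min_width=12, slack=3)
Line 6: ['soft', 'algorithm'] (min_width=14, slack=1)
Line 7: ['tomato', 'box', 'we'] (min_width=13, slack=2)
Line 8: ['python'] (min_width=6, slack=9)

Answer: tomato box we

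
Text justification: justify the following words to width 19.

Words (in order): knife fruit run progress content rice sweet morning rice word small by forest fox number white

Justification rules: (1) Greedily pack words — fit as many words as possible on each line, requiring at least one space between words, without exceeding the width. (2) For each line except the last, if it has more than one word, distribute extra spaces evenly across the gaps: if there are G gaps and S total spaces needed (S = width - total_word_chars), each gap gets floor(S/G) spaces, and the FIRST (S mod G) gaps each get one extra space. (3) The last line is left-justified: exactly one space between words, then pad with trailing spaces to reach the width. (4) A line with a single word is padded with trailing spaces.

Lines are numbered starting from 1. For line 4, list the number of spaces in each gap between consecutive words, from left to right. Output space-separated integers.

Line 1: ['knife', 'fruit', 'run'] (min_width=15, slack=4)
Line 2: ['progress', 'content'] (min_width=16, slack=3)
Line 3: ['rice', 'sweet', 'morning'] (min_width=18, slack=1)
Line 4: ['rice', 'word', 'small', 'by'] (min_width=18, slack=1)
Line 5: ['forest', 'fox', 'number'] (min_width=17, slack=2)
Line 6: ['white'] (min_width=5, slack=14)

Answer: 2 1 1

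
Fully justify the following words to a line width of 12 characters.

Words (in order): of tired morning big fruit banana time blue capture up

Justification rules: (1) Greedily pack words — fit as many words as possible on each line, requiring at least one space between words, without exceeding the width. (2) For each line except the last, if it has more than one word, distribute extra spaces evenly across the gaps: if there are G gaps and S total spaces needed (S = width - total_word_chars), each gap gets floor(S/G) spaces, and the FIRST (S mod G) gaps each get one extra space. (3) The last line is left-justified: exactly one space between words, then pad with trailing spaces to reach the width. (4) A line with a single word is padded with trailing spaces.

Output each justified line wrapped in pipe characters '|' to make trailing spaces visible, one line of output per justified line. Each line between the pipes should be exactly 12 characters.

Answer: |of     tired|
|morning  big|
|fruit banana|
|time    blue|
|capture up  |

Derivation:
Line 1: ['of', 'tired'] (min_width=8, slack=4)
Line 2: ['morning', 'big'] (min_width=11, slack=1)
Line 3: ['fruit', 'banana'] (min_width=12, slack=0)
Line 4: ['time', 'blue'] (min_width=9, slack=3)
Line 5: ['capture', 'up'] (min_width=10, slack=2)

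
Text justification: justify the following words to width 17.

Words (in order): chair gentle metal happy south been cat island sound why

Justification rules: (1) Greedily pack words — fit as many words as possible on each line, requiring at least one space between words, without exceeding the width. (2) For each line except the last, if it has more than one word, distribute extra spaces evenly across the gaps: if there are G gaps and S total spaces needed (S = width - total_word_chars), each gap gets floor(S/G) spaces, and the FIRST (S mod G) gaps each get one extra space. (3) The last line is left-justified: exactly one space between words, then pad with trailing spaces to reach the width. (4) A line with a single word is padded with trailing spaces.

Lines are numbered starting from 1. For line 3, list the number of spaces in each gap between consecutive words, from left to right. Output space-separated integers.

Answer: 2 2

Derivation:
Line 1: ['chair', 'gentle'] (min_width=12, slack=5)
Line 2: ['metal', 'happy', 'south'] (min_width=17, slack=0)
Line 3: ['been', 'cat', 'island'] (min_width=15, slack=2)
Line 4: ['sound', 'why'] (min_width=9, slack=8)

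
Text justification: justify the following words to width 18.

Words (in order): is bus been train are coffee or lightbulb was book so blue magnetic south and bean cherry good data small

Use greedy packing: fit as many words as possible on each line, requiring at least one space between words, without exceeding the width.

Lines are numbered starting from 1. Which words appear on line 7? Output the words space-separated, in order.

Line 1: ['is', 'bus', 'been', 'train'] (min_width=17, slack=1)
Line 2: ['are', 'coffee', 'or'] (min_width=13, slack=5)
Line 3: ['lightbulb', 'was', 'book'] (min_width=18, slack=0)
Line 4: ['so', 'blue', 'magnetic'] (min_width=16, slack=2)
Line 5: ['south', 'and', 'bean'] (min_width=14, slack=4)
Line 6: ['cherry', 'good', 'data'] (min_width=16, slack=2)
Line 7: ['small'] (min_width=5, slack=13)

Answer: small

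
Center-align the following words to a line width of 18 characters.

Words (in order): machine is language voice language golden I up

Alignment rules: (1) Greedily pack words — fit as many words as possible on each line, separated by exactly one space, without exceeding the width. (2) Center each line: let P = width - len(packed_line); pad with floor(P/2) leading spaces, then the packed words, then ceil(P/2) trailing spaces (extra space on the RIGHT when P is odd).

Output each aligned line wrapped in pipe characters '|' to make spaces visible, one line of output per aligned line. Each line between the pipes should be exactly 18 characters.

Answer: |    machine is    |
|  language voice  |
|language golden I |
|        up        |

Derivation:
Line 1: ['machine', 'is'] (min_width=10, slack=8)
Line 2: ['language', 'voice'] (min_width=14, slack=4)
Line 3: ['language', 'golden', 'I'] (min_width=17, slack=1)
Line 4: ['up'] (min_width=2, slack=16)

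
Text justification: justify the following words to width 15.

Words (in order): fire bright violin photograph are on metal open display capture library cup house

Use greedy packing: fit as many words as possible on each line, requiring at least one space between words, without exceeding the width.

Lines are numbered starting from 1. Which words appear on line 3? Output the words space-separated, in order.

Line 1: ['fire', 'bright'] (min_width=11, slack=4)
Line 2: ['violin'] (min_width=6, slack=9)
Line 3: ['photograph', 'are'] (min_width=14, slack=1)
Line 4: ['on', 'metal', 'open'] (min_width=13, slack=2)
Line 5: ['display', 'capture'] (min_width=15, slack=0)
Line 6: ['library', 'cup'] (min_width=11, slack=4)
Line 7: ['house'] (min_width=5, slack=10)

Answer: photograph are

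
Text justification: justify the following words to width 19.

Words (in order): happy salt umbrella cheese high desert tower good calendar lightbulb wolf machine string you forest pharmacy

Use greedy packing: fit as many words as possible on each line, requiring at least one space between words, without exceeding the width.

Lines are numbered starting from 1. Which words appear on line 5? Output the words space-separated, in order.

Answer: machine string you

Derivation:
Line 1: ['happy', 'salt', 'umbrella'] (min_width=19, slack=0)
Line 2: ['cheese', 'high', 'desert'] (min_width=18, slack=1)
Line 3: ['tower', 'good', 'calendar'] (min_width=19, slack=0)
Line 4: ['lightbulb', 'wolf'] (min_width=14, slack=5)
Line 5: ['machine', 'string', 'you'] (min_width=18, slack=1)
Line 6: ['forest', 'pharmacy'] (min_width=15, slack=4)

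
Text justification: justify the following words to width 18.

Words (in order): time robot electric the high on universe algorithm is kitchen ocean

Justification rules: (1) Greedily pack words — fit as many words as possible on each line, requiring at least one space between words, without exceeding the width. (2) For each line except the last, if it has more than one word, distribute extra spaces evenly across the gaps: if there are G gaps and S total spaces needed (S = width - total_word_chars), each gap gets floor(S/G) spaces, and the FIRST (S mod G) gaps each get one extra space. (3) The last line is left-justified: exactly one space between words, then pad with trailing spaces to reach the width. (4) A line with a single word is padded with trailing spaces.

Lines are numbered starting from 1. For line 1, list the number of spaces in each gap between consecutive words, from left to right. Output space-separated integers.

Line 1: ['time', 'robot'] (min_width=10, slack=8)
Line 2: ['electric', 'the', 'high'] (min_width=17, slack=1)
Line 3: ['on', 'universe'] (min_width=11, slack=7)
Line 4: ['algorithm', 'is'] (min_width=12, slack=6)
Line 5: ['kitchen', 'ocean'] (min_width=13, slack=5)

Answer: 9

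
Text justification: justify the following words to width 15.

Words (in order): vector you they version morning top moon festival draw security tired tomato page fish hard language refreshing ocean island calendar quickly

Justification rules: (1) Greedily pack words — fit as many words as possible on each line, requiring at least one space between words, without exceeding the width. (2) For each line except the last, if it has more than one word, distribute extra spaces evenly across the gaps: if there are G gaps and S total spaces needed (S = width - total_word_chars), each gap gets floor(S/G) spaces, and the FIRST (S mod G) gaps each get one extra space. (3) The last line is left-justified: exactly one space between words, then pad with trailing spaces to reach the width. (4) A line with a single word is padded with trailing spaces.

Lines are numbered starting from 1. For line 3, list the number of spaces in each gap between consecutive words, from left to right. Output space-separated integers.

Answer: 8

Derivation:
Line 1: ['vector', 'you', 'they'] (min_width=15, slack=0)
Line 2: ['version', 'morning'] (min_width=15, slack=0)
Line 3: ['top', 'moon'] (min_width=8, slack=7)
Line 4: ['festival', 'draw'] (min_width=13, slack=2)
Line 5: ['security', 'tired'] (min_width=14, slack=1)
Line 6: ['tomato', 'page'] (min_width=11, slack=4)
Line 7: ['fish', 'hard'] (min_width=9, slack=6)
Line 8: ['language'] (min_width=8, slack=7)
Line 9: ['refreshing'] (min_width=10, slack=5)
Line 10: ['ocean', 'island'] (min_width=12, slack=3)
Line 11: ['calendar'] (min_width=8, slack=7)
Line 12: ['quickly'] (min_width=7, slack=8)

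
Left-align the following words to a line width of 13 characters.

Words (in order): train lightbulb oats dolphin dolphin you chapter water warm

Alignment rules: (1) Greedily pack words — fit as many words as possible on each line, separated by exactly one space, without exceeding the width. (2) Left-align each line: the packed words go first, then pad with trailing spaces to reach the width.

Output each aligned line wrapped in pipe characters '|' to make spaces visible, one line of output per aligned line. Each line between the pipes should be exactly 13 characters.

Line 1: ['train'] (min_width=5, slack=8)
Line 2: ['lightbulb'] (min_width=9, slack=4)
Line 3: ['oats', 'dolphin'] (min_width=12, slack=1)
Line 4: ['dolphin', 'you'] (min_width=11, slack=2)
Line 5: ['chapter', 'water'] (min_width=13, slack=0)
Line 6: ['warm'] (min_width=4, slack=9)

Answer: |train        |
|lightbulb    |
|oats dolphin |
|dolphin you  |
|chapter water|
|warm         |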